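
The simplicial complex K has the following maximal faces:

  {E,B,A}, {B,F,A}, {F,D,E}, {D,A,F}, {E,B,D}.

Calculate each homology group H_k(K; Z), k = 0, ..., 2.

H_0 ≅ Z,  H_1 ≅ Z,  H_2 = 0.

We work with the vertex ordering A < B < D < E < F. The simplices of K, each written with vertices in increasing order, are:

  0-simplices (5): A, B, D, E, F
  1-simplices (10): AB, AD, AE, AF, BD, BE, BF, DE, DF, EF
  2-simplices (5): ABE, ABF, ADF, BDE, DEF

so the chain groups are C_0 ≅ Z^5, C_1 ≅ Z^10, C_2 ≅ Z^5.

∂_1: C_1 → C_0 maps an edge to its endpoints' difference, ∂[p,q] = q − p.
As a 5×10 matrix over Z this has rank 4, with invariant factors (1,1,1,1).

Boundary ∂_2: C_2 → C_1 maps a triangle to the signed sum of its edges. For instance
  ∂ADF = DF − AF + AD,
  ∂ABE = BE − AE + AB.
The 10×5 boundary matrix has rank 5 and Smith normal form diag(1,1,1,1,1).

Computing H_k = (kernel of ∂_k) / (image of ∂_{k+1}):

  H_0: rank C_0 − rank ∂_1 = 5 − 4 = 1, and the invariant factors of ∂_1 are all 1, so H_0 = Z.
  H_1: rank ker ∂_1 − rank ∂_2 = (10 − 4) − 5 = 1, and the invariant factors of ∂_2 are all 1, so H_1 = Z.
  H_2: rank ker ∂_2 − rank ∂_3 = (5 − 5) − 0 = 0, and there is no ∂_3, so H_2 = 0.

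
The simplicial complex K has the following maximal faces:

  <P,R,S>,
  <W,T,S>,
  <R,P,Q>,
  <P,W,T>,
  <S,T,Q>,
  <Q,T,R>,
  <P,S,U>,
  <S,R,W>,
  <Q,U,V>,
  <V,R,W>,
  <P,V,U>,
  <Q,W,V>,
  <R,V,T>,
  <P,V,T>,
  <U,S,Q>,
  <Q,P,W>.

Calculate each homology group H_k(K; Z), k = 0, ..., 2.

H_0 ≅ Z,  H_1 ≅ Z^2,  H_2 ≅ Z.

Take the total order P < Q < R < S < T < U < V < W on the vertex set. Then K (dimension 2) consists of the simplices:

  0-simplices (8): P, Q, R, S, T, U, V, W
  1-simplices (24): PQ, PR, PS, PT, PU, PV, PW, QR, QS, QT, QU, QV, QW, RS, RT, RV, RW, ST, SU, SW, TV, TW, UV, VW
  2-simplices (16): PQR, PQW, PRS, PSU, PTV, PTW, PUV, QRT, QST, QSU, QUV, QVW, RSW, RTV, RVW, STW

so the chain groups are C_0 ≅ Z^8, C_1 ≅ Z^24, C_2 ≅ Z^16.

∂_1: C_1 → C_0 sends each edge [p,q] (with p < q) to q − p.
The 8×24 boundary matrix has rank 7 and Smith normal form diag(1,1,1,1,1,1,1).

The boundary map ∂_2: C_2 → C_1 maps a triangle to the signed sum of its edges. For instance
  ∂RVW = VW − RW + RV,
  ∂PSU = SU − PU + PS.
This gives a 24×16 integer matrix of rank 15; reducing to Smith normal form yields diagonal entries (1,1,1,1,1,1,1,1,1,1,1,1,1,1,1).

Now H_k = ker ∂_k / im ∂_{k+1}, so:

  H_0: rank C_0 − rank ∂_1 = 8 − 7 = 1, and the invariant factors of ∂_1 are all 1, so H_0 ≅ Z.
  H_1: rank ker ∂_1 − rank ∂_2 = (24 − 7) − 15 = 2, and the invariant factors of ∂_2 are all 1, so H_1 ≅ Z^2.
  H_2: rank ker ∂_2 − rank ∂_3 = (16 − 15) − 0 = 1, and there is no ∂_3, so H_2 ≅ Z.

(K is a triangulation of the torus T^2.)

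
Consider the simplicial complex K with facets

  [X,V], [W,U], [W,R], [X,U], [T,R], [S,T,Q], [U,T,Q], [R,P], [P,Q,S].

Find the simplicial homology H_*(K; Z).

Fix the vertex order P < Q < R < S < T < U < V < W < X and write every simplex with vertices in increasing order. Then dim K = 2 and the simplices of K are:

  0-simplices (9): P, Q, R, S, T, U, V, W, X
  1-simplices (13): PQ, PR, PS, QS, QT, QU, RT, RW, ST, TU, UW, UX, VX
  2-simplices (3): PQS, QST, QTU

giving chain groups C_0 ≅ Z^9, C_1 ≅ Z^13, C_2 ≅ Z^3.

Boundary ∂_1: C_1 → C_0 is given by ∂[p,q] = [q] − [p]. For instance
  ∂QS = S − Q.
The resulting 9×13 matrix has rank 8, and its Smith normal form has invariant factors (1,1,1,1,1,1,1,1).

The boundary map ∂_2: C_2 → C_1 sends each 2-simplex [p,q,r] to [q,r] − [p,r] + [p,q]. For instance
  ∂QTU = TU − QU + QT,
  ∂PQS = QS − PS + PQ.
This gives a 13×3 integer matrix of rank 3; reducing to Smith normal form yields diagonal entries (1,1,1).

Computing H_k = (kernel of ∂_k) / (image of ∂_{k+1}):

  H_0: rank C_0 − rank ∂_1 = 9 − 8 = 1, and the invariant factors of ∂_1 are all 1, so H_0 = Z.
  H_1: rank ker ∂_1 − rank ∂_2 = (13 − 8) − 3 = 2, and the invariant factors of ∂_2 are all 1, so H_1 = Z^2.
  H_2: rank ker ∂_2 − rank ∂_3 = (3 − 3) − 0 = 0, and there is no ∂_3, so H_2 = 0.

H_0 ≅ Z,  H_1 ≅ Z^2,  H_2 = 0.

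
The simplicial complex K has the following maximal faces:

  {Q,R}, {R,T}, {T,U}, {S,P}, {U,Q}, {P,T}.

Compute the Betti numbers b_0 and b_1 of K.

b_0 = 1, b_1 = 1.

Order the vertices as P < Q < R < S < T < U. Listing each simplex with vertices in this order, K has dimension 1 with simplices:

  0-simplices (6): P, Q, R, S, T, U
  1-simplices (6): PS, PT, QR, QU, RT, TU

giving chain groups C_0 ≅ Z^6, C_1 ≅ Z^6.

Boundary ∂_1: C_1 → C_0 maps an edge to its endpoints' difference, ∂[p,q] = q − p. For instance
  ∂TU = U − T.
As a 6×6 matrix over Z this has rank 5, with invariant factors (1,1,1,1,1).

Now H_k = ker ∂_k / im ∂_{k+1}, so:

  H_0: rank C_0 − rank ∂_1 = 6 − 5 = 1, and the invariant factors of ∂_1 are all 1, so H_0 = Z.
  H_1: rank ker ∂_1 − rank ∂_2 = (6 − 5) − 0 = 1, and there is no ∂_2, so H_1 = Z.

Hence the Betti numbers are b_0 = 1, b_1 = 1.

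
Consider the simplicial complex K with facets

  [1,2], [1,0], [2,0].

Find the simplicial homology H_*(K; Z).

Take the total order 0 < 1 < 2 on the vertex set. Then K (dimension 1) consists of the simplices:

  0-simplices (3): [0], [1], [2]
  1-simplices (3): [0,1], [0,2], [1,2]

so the chain groups are C_0 ≅ Z^3, C_1 ≅ Z^3.

The boundary map ∂_1: C_1 → C_0 maps an edge to its endpoints' difference, ∂[p,q] = q − p. For instance
  ∂[0,1] = [1] − [0].
This gives a 3×3 integer matrix of rank 2; reducing to Smith normal form yields diagonal entries (1,1).

Now H_k = ker ∂_k / im ∂_{k+1}, so:

  H_0: rank C_0 − rank ∂_1 = 3 − 2 = 1, and the invariant factors of ∂_1 are all 1, so H_0 = Z.
  H_1: rank ker ∂_1 − rank ∂_2 = (3 − 2) − 0 = 1, and there is no ∂_2, so H_1 = Z.

H_0 = Z,  H_1 = Z.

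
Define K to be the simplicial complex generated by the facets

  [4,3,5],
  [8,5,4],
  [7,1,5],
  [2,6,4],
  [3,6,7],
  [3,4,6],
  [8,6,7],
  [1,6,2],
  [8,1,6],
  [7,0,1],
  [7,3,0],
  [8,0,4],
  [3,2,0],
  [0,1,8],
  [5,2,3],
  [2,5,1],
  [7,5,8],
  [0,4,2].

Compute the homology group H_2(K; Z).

H_2 = 0.

K has 9 vertices, 27 edges, 18 triangles.
rank ∂_2 = 18, rank ∂_3 = 0 ⇒ b_2 = 18 − 18 − 0 = 0. So H_2 = 0.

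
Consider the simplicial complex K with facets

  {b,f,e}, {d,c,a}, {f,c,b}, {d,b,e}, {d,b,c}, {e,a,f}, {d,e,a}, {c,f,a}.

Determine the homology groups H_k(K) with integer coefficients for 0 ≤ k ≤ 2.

Fix the vertex order a < b < c < d < e < f and write every simplex with vertices in increasing order. Then dim K = 2 and the simplices of K are:

  0-simplices (6): a, b, c, d, e, f
  1-simplices (12): ac, ad, ae, af, bc, bd, be, bf, cd, cf, de, ef
  2-simplices (8): acd, acf, ade, aef, bcd, bcf, bde, bef

Hence C_0 ≅ Z^6, C_1 ≅ Z^12, C_2 ≅ Z^8.

∂_1: C_1 → C_0 sends each edge [p,q] (with p < q) to q − p.
This gives a 6×12 integer matrix of rank 5; reducing to Smith normal form yields diagonal entries (1,1,1,1,1).

∂_2: C_2 → C_1 maps a triangle to the signed sum of its edges. For instance
  ∂bcd = cd − bd + bc,
  ∂bde = de − be + bd.
This gives a 12×8 integer matrix of rank 7; reducing to Smith normal form yields diagonal entries (1,1,1,1,1,1,1).

Now H_k = ker ∂_k / im ∂_{k+1}, so:

  H_0: rank C_0 − rank ∂_1 = 6 − 5 = 1, and the invariant factors of ∂_1 are all 1, so H_0 = Z.
  H_1: rank ker ∂_1 − rank ∂_2 = (12 − 5) − 7 = 0, and the invariant factors of ∂_2 are all 1, so H_1 = 0.
  H_2: rank ker ∂_2 − rank ∂_3 = (8 − 7) − 0 = 1, and there is no ∂_3, so H_2 = Z.

H_0 = Z,  H_1 = 0,  H_2 = Z.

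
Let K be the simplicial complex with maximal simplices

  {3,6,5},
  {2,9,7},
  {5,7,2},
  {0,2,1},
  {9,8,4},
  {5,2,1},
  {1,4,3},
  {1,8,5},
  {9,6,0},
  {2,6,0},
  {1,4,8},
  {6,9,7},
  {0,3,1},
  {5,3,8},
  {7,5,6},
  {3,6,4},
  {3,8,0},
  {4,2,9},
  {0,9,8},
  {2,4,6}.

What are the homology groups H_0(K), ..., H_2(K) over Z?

H_0 = Z,  H_1 = Z ⊕ Z/2Z,  H_2 = 0.

Take the total order 0 < 1 < 2 < 3 < 4 < 5 < 6 < 7 < 8 < 9 on the vertex set. Then K (dimension 2) consists of the simplices:

  0-simplices (10): [0], [1], [2], [3], [4], [5], [6], [7], [8], [9]
  1-simplices (30): (30 of them)
  2-simplices (20): (20 of them)

so the chain groups are C_0 ≅ Z^10, C_1 ≅ Z^30, C_2 ≅ Z^20.

∂_1: C_1 → C_0 sends each edge [p,q] (with p < q) to q − p. For instance
  ∂[7,9] = [9] − [7].
The 10×30 boundary matrix has rank 9 and Smith normal form diag(1,1,1,1,1,1,1,1,1).

The boundary map ∂_2: C_2 → C_1 maps a triangle to the signed sum of its edges. For instance
  ∂[0,1,2] = [1,2] − [0,2] + [0,1],
  ∂[1,3,4] = [3,4] − [1,4] + [1,3].
As a 30×20 matrix over Z this has rank 20, with invariant factors (1,1,1,1,1,1,1,1,1,1,1,1,1,1,1,1,1,1,1,2).

Now H_k = ker ∂_k / im ∂_{k+1}, so:

  H_0: rank C_0 − rank ∂_1 = 10 − 9 = 1, and the invariant factors of ∂_1 are all 1, so H_0 = Z.
  H_1: rank ker ∂_1 − rank ∂_2 = (30 − 9) − 20 = 1, and ∂_2 has invariant factor 2 > 1, so H_1 = Z ⊕ Z/2Z.
  H_2: rank ker ∂_2 − rank ∂_3 = (20 − 20) − 0 = 0, and there is no ∂_3, so H_2 = 0.

(K is a triangulation of the Klein bottle.)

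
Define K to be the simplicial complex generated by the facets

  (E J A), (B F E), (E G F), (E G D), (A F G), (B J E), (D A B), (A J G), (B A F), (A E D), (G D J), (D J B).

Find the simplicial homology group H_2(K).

Fix the vertex order A < B < D < E < F < G < J and write every simplex with vertices in increasing order. Then dim K = 2 and the simplices of K are:

  0-simplices (7): A, B, D, E, F, G, J
  1-simplices (18): AB, AD, AE, AF, AG, AJ, BD, BE, BF, BJ, DE, DG, DJ, EF, EG, EJ, FG, GJ
  2-simplices (12): ABD, ABF, ADE, AEJ, AFG, AGJ, BDJ, BEF, BEJ, DEG, DGJ, EFG

so the chain groups are C_0 ≅ Z^7, C_1 ≅ Z^18, C_2 ≅ Z^12.

The boundary map ∂_1: C_1 → C_0 sends each edge [p,q] (with p < q) to q − p. For instance
  ∂AF = F − A.
As a 7×18 matrix over Z this has rank 6, with invariant factors (1,1,1,1,1,1).

The boundary map ∂_2: C_2 → C_1 sends each 2-simplex [p,q,r] to [q,r] − [p,r] + [p,q]. For instance
  ∂DEG = EG − DG + DE,
  ∂EFG = FG − EG + EF.
This gives a 18×12 integer matrix of rank 12; reducing to Smith normal form yields diagonal entries (1,1,1,1,1,1,1,1,1,1,1,2).

Reading off H_k = ker ∂_k / im ∂_{k+1}:

  H_2: rank ker ∂_2 − rank ∂_3 = (12 − 12) − 0 = 0, and there is no ∂_3, so H_2 = 0.

H_2 ≅ 0.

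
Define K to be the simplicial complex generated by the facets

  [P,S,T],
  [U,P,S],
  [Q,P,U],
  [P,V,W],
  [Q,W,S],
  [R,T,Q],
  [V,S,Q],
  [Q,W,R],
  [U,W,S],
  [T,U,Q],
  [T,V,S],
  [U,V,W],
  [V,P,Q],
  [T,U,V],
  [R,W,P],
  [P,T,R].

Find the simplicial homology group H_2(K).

Take the total order P < Q < R < S < T < U < V < W on the vertex set. Then K (dimension 2) consists of the simplices:

  0-simplices (8): P, Q, R, S, T, U, V, W
  1-simplices (24): PQ, PR, PS, PT, PU, PV, PW, QR, QS, QT, QU, QV, QW, RT, RW, ST, SU, SV, SW, TU, TV, UV, UW, VW
  2-simplices (16): PQU, PQV, PRT, PRW, PST, PSU, PVW, QRT, QRW, QSV, QSW, QTU, STV, SUW, TUV, UVW

giving chain groups C_0 ≅ Z^8, C_1 ≅ Z^24, C_2 ≅ Z^16.

The boundary map ∂_1: C_1 → C_0 sends each edge [p,q] (with p < q) to q − p.
This gives a 8×24 integer matrix of rank 7; reducing to Smith normal form yields diagonal entries (1,1,1,1,1,1,1).

Boundary ∂_2: C_2 → C_1 sends each 2-simplex [p,q,r] to [q,r] − [p,r] + [p,q]. For instance
  ∂PQU = QU − PU + PQ,
  ∂PST = ST − PT + PS.
The resulting 24×16 matrix has rank 15, and its Smith normal form has invariant factors (1,1,1,1,1,1,1,1,1,1,1,1,1,1,1).

Computing H_k = (kernel of ∂_k) / (image of ∂_{k+1}):

  H_2: rank ker ∂_2 − rank ∂_3 = (16 − 15) − 0 = 1, and there is no ∂_3, so H_2 = Z.

H_2 = Z.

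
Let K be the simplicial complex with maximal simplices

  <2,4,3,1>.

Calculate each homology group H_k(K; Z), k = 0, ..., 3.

We work with the vertex ordering 1 < 2 < 3 < 4. The simplices of K, each written with vertices in increasing order, are:

  0-simplices (4): [1], [2], [3], [4]
  1-simplices (6): [1,2], [1,3], [1,4], [2,3], [2,4], [3,4]
  2-simplices (4): [1,2,3], [1,2,4], [1,3,4], [2,3,4]
  3-simplices (1): [1,2,3,4]

so the chain groups are C_0 ≅ Z^4, C_1 ≅ Z^6, C_2 ≅ Z^4, C_3 ≅ Z^1.

∂_1: C_1 → C_0 is given by ∂[p,q] = [q] − [p]. For instance
  ∂[1,4] = [4] − [1].
As a 4×6 matrix over Z this has rank 3, with invariant factors (1,1,1).

Boundary ∂_2: C_2 → C_1 sends each 2-simplex [p,q,r] to [q,r] − [p,r] + [p,q]. For instance
  ∂[1,3,4] = [3,4] − [1,4] + [1,3],
  ∂[1,2,4] = [2,4] − [1,4] + [1,2].
The 6×4 boundary matrix has rank 3 and Smith normal form diag(1,1,1).

Boundary ∂_3: C_3 → C_2 sends each 3-simplex σ to the alternating sum Σ_i (−1)^i (σ with its i-th vertex removed). For instance
  ∂[1,2,3,4] = [2,3,4] − [1,3,4] + [1,2,4] − [1,2,3].
The resulting 4×1 matrix has rank 1, and its Smith normal form has invariant factors (1).

From H_k ≅ ker(∂_k) / im(∂_{k+1}) we obtain:

  H_0: rank C_0 − rank ∂_1 = 4 − 3 = 1, and the invariant factors of ∂_1 are all 1, so H_0 ≅ Z.
  H_1: rank ker ∂_1 − rank ∂_2 = (6 − 3) − 3 = 0, and the invariant factors of ∂_2 are all 1, so H_1 ≅ 0.
  H_2: rank ker ∂_2 − rank ∂_3 = (4 − 3) − 1 = 0, and the invariant factors of ∂_3 are all 1, so H_2 ≅ 0.
  H_3: rank ker ∂_3 − rank ∂_4 = (1 − 1) − 0 = 0, and there is no ∂_4, so H_3 ≅ 0.

(K is a triangulation of the 3-simplex.)

H_0 = Z,  H_1 = 0,  H_2 = 0,  H_3 = 0.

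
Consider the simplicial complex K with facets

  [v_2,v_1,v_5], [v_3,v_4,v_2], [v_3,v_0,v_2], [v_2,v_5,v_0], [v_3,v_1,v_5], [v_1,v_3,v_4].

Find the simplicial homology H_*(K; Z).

H_0 ≅ Z,  H_1 ≅ Z,  H_2 = 0.

We work with the vertex ordering v_0 < v_1 < v_2 < v_3 < v_4 < v_5. The simplices of K, each written with vertices in increasing order, are:

  0-simplices (6): [v_0], [v_1], [v_2], [v_3], [v_4], [v_5]
  1-simplices (12): [v_0,v_2], [v_0,v_3], [v_0,v_5], [v_1,v_2], [v_1,v_3], [v_1,v_4], [v_1,v_5], [v_2,v_3], [v_2,v_4], [v_2,v_5], [v_3,v_4], [v_3,v_5]
  2-simplices (6): [v_0,v_2,v_3], [v_0,v_2,v_5], [v_1,v_2,v_5], [v_1,v_3,v_4], [v_1,v_3,v_5], [v_2,v_3,v_4]

so the chain groups are C_0 ≅ Z^6, C_1 ≅ Z^12, C_2 ≅ Z^6.

Boundary ∂_1: C_1 → C_0 sends each edge [p,q] (with p < q) to q − p. For instance
  ∂[v_1,v_2] = [v_2] − [v_1].
The resulting 6×12 matrix has rank 5, and its Smith normal form has invariant factors (1,1,1,1,1).

The boundary map ∂_2: C_2 → C_1 sends each 2-simplex [p,q,r] to [q,r] − [p,r] + [p,q]. For instance
  ∂[v_1,v_2,v_5] = [v_2,v_5] − [v_1,v_5] + [v_1,v_2],
  ∂[v_0,v_2,v_5] = [v_2,v_5] − [v_0,v_5] + [v_0,v_2].
This gives a 12×6 integer matrix of rank 6; reducing to Smith normal form yields diagonal entries (1,1,1,1,1,1).

From H_k ≅ ker(∂_k) / im(∂_{k+1}) we obtain:

  H_0: rank C_0 − rank ∂_1 = 6 − 5 = 1, and the invariant factors of ∂_1 are all 1, so H_0 ≅ Z.
  H_1: rank ker ∂_1 − rank ∂_2 = (12 − 5) − 6 = 1, and the invariant factors of ∂_2 are all 1, so H_1 ≅ Z.
  H_2: rank ker ∂_2 − rank ∂_3 = (6 − 6) − 0 = 0, and there is no ∂_3, so H_2 ≅ 0.

As a check, the Euler characteristic is 6 − 12 + 6 = 0, which agrees with 1 − 1 + 0 = 0.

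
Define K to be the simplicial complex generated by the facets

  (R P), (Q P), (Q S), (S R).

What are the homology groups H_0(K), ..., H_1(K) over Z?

H_0 = Z,  H_1 = Z.

We work with the vertex ordering P < Q < R < S. The simplices of K, each written with vertices in increasing order, are:

  0-simplices (4): P, Q, R, S
  1-simplices (4): PQ, PR, QS, RS

so the chain groups are C_0 ≅ Z^4, C_1 ≅ Z^4.

The boundary map ∂_1: C_1 → C_0 maps an edge to its endpoints' difference, ∂[p,q] = q − p.
As a 4×4 matrix over Z this has rank 3, with invariant factors (1,1,1).

From H_k ≅ ker(∂_k) / im(∂_{k+1}) we obtain:

  H_0: rank C_0 − rank ∂_1 = 4 − 3 = 1, and the invariant factors of ∂_1 are all 1, so H_0 ≅ Z.
  H_1: rank ker ∂_1 − rank ∂_2 = (4 − 3) − 0 = 1, and there is no ∂_2, so H_1 ≅ Z.

As a check, the Euler characteristic is 4 − 4 = 0, which agrees with 1 − 1 = 0.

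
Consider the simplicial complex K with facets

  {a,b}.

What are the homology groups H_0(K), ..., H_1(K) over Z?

H_0 = Z,  H_1 = 0.

We work with the vertex ordering a < b. The simplices of K, each written with vertices in increasing order, are:

  0-simplices (2): a, b
  1-simplices (1): ab

so the chain groups are C_0 ≅ Z^2, C_1 ≅ Z^1.

∂_1: C_1 → C_0 maps an edge to its endpoints' difference, ∂[p,q] = q − p. For instance
  ∂ab = b − a.
As a 2×1 matrix over Z this has rank 1, with invariant factors (1).

Reading off H_k = ker ∂_k / im ∂_{k+1}:

  H_0: rank C_0 − rank ∂_1 = 2 − 1 = 1, and the invariant factors of ∂_1 are all 1, so H_0 = Z.
  H_1: rank ker ∂_1 − rank ∂_2 = (1 − 1) − 0 = 0, and there is no ∂_2, so H_1 = 0.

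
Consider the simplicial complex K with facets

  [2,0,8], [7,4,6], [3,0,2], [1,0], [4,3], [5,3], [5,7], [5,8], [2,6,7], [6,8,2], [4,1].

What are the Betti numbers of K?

b_0 = 1, b_1 = 4, b_2 = 0.

K has 9 vertices, 17 edges, 5 triangles.
rank ∂_0 = 0, rank ∂_1 = 8 ⇒ b_0 = 9 − 0 − 8 = 1; all invariant factors of ∂_1 are 1 so no torsion. So H_0 ≅ Z.
rank ∂_1 = 8, rank ∂_2 = 5 ⇒ b_1 = 17 − 8 − 5 = 4; all invariant factors of ∂_2 are 1 so no torsion. So H_1 ≅ Z^4.
rank ∂_2 = 5, rank ∂_3 = 0 ⇒ b_2 = 5 − 5 − 0 = 0. So H_2 ≅ 0.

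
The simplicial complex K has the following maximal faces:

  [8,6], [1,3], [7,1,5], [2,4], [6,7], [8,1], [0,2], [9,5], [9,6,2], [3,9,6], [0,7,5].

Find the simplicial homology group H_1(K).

H_1 ≅ Z^4.

Fix the vertex order 0 < 1 < 2 < 3 < 4 < 5 < 6 < 7 < 8 < 9 and write every simplex with vertices in increasing order. Then dim K = 2 and the simplices of K are:

  0-simplices (10): [0], [1], [2], [3], [4], [5], [6], [7], [8], [9]
  1-simplices (17): [0,2], [0,5], [0,7], [1,3], [1,5], [1,7], [1,8], [2,4], [2,6], [2,9], [3,6], [3,9], [5,7], [5,9], [6,7], [6,8], [6,9]
  2-simplices (4): [0,5,7], [1,5,7], [2,6,9], [3,6,9]

so the chain groups are C_0 ≅ Z^10, C_1 ≅ Z^17, C_2 ≅ Z^4.

∂_1: C_1 → C_0 sends each edge [p,q] (with p < q) to q − p.
The 10×17 boundary matrix has rank 9 and Smith normal form diag(1,1,1,1,1,1,1,1,1).

Boundary ∂_2: C_2 → C_1 sends each 2-simplex [p,q,r] to [q,r] − [p,r] + [p,q]. For instance
  ∂[2,6,9] = [6,9] − [2,9] + [2,6],
  ∂[1,5,7] = [5,7] − [1,7] + [1,5].
The resulting 17×4 matrix has rank 4, and its Smith normal form has invariant factors (1,1,1,1).

Computing H_k = (kernel of ∂_k) / (image of ∂_{k+1}):

  H_1: rank ker ∂_1 − rank ∂_2 = (17 − 9) − 4 = 4, and the invariant factors of ∂_2 are all 1, so H_1 ≅ Z^4.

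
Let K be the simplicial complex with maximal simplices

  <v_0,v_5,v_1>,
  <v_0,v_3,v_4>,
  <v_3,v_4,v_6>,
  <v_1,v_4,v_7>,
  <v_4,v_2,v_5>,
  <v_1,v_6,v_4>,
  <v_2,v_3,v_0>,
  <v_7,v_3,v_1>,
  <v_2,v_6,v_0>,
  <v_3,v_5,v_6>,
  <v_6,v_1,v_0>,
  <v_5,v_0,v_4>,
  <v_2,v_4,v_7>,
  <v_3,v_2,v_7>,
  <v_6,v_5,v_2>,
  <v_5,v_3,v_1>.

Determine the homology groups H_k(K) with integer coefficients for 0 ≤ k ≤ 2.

Fix the vertex order v_0 < v_1 < v_2 < v_3 < v_4 < v_5 < v_6 < v_7 and write every simplex with vertices in increasing order. Then dim K = 2 and the simplices of K are:

  0-simplices (8): [v_0], [v_1], [v_2], [v_3], [v_4], [v_5], [v_6], [v_7]
  1-simplices (24): (24 of them)
  2-simplices (16): (16 of them)

so the chain groups are C_0 ≅ Z^8, C_1 ≅ Z^24, C_2 ≅ Z^16.

The boundary map ∂_1: C_1 → C_0 sends each edge [p,q] (with p < q) to q − p. For instance
  ∂[v_3,v_7] = [v_7] − [v_3].
The resulting 8×24 matrix has rank 7, and its Smith normal form has invariant factors (1,1,1,1,1,1,1).

∂_2: C_2 → C_1 maps a triangle to the signed sum of its edges. For instance
  ∂[v_1,v_4,v_6] = [v_4,v_6] − [v_1,v_6] + [v_1,v_4],
  ∂[v_2,v_4,v_7] = [v_4,v_7] − [v_2,v_7] + [v_2,v_4].
As a 24×16 matrix over Z this has rank 15, with invariant factors (1,1,1,1,1,1,1,1,1,1,1,1,1,1,1).

Now H_k = ker ∂_k / im ∂_{k+1}, so:

  H_0: rank C_0 − rank ∂_1 = 8 − 7 = 1, and the invariant factors of ∂_1 are all 1, so H_0 ≅ Z.
  H_1: rank ker ∂_1 − rank ∂_2 = (24 − 7) − 15 = 2, and the invariant factors of ∂_2 are all 1, so H_1 ≅ Z^2.
  H_2: rank ker ∂_2 − rank ∂_3 = (16 − 15) − 0 = 1, and there is no ∂_3, so H_2 ≅ Z.

As a check, the Euler characteristic is 8 − 24 + 16 = 0, which agrees with 1 − 2 + 1 = 0.

H_0 ≅ Z,  H_1 ≅ Z^2,  H_2 ≅ Z.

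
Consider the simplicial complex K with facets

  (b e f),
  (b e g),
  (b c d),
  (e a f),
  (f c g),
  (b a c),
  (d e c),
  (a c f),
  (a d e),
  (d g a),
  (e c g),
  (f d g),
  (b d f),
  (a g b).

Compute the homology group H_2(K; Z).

H_2 ≅ Z.

We work with the vertex ordering a < b < c < d < e < f < g. The simplices of K, each written with vertices in increasing order, are:

  0-simplices (7): a, b, c, d, e, f, g
  1-simplices (21): ab, ac, ad, ae, af, ag, bc, bd, be, bf, bg, cd, ce, cf, cg, de, df, dg, ef, eg, fg
  2-simplices (14): abc, abg, acf, ade, adg, aef, bcd, bdf, bef, beg, cde, ceg, cfg, dfg

Hence C_0 ≅ Z^7, C_1 ≅ Z^21, C_2 ≅ Z^14.

∂_1: C_1 → C_0 is given by ∂[p,q] = [q] − [p]. For instance
  ∂ag = g − a.
This gives a 7×21 integer matrix of rank 6; reducing to Smith normal form yields diagonal entries (1,1,1,1,1,1).

∂_2: C_2 → C_1 sends each 2-simplex [p,q,r] to [q,r] − [p,r] + [p,q]. For instance
  ∂abc = bc − ac + ab,
  ∂cfg = fg − cg + cf.
As a 21×14 matrix over Z this has rank 13, with invariant factors (1,1,1,1,1,1,1,1,1,1,1,1,1).

Computing H_k = (kernel of ∂_k) / (image of ∂_{k+1}):

  H_2: rank ker ∂_2 − rank ∂_3 = (14 − 13) − 0 = 1, and there is no ∂_3, so H_2 ≅ Z.

(K is a triangulation of the torus T^2.)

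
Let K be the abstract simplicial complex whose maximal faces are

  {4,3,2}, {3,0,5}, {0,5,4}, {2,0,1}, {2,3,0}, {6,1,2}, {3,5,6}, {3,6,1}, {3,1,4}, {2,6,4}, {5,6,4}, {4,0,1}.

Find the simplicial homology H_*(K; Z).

H_0 ≅ Z,  H_1 ≅ Z/2Z,  H_2 = 0.

Order the vertices as 0 < 1 < 2 < 3 < 4 < 5 < 6. Listing each simplex with vertices in this order, K has dimension 2 with simplices:

  0-simplices (7): [0], [1], [2], [3], [4], [5], [6]
  1-simplices (18): [0,1], [0,2], [0,3], [0,4], [0,5], [1,2], [1,3], [1,4], [1,6], [2,3], [2,4], [2,6], [3,4], [3,5], [3,6], [4,5], [4,6], [5,6]
  2-simplices (12): [0,1,2], [0,1,4], [0,2,3], [0,3,5], [0,4,5], [1,2,6], [1,3,4], [1,3,6], [2,3,4], [2,4,6], [3,5,6], [4,5,6]

giving chain groups C_0 ≅ Z^7, C_1 ≅ Z^18, C_2 ≅ Z^12.

∂_1: C_1 → C_0 sends each edge [p,q] (with p < q) to q − p.
As a 7×18 matrix over Z this has rank 6, with invariant factors (1,1,1,1,1,1).

The boundary map ∂_2: C_2 → C_1 sends each 2-simplex [p,q,r] to [q,r] − [p,r] + [p,q]. For instance
  ∂[0,4,5] = [4,5] − [0,5] + [0,4],
  ∂[2,3,4] = [3,4] − [2,4] + [2,3].
The 18×12 boundary matrix has rank 12 and Smith normal form diag(1,1,1,1,1,1,1,1,1,1,1,2).

Now H_k = ker ∂_k / im ∂_{k+1}, so:

  H_0: rank C_0 − rank ∂_1 = 7 − 6 = 1, and the invariant factors of ∂_1 are all 1, so H_0 ≅ Z.
  H_1: rank ker ∂_1 − rank ∂_2 = (18 − 6) − 12 = 0, and ∂_2 has invariant factor 2 > 1, so H_1 ≅ Z/2Z.
  H_2: rank ker ∂_2 − rank ∂_3 = (12 − 12) − 0 = 0, and there is no ∂_3, so H_2 ≅ 0.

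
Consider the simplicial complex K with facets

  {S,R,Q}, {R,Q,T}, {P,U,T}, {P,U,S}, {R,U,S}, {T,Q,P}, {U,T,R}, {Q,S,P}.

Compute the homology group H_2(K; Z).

We work with the vertex ordering P < Q < R < S < T < U. The simplices of K, each written with vertices in increasing order, are:

  0-simplices (6): P, Q, R, S, T, U
  1-simplices (12): PQ, PS, PT, PU, QR, QS, QT, RS, RT, RU, SU, TU
  2-simplices (8): PQS, PQT, PSU, PTU, QRS, QRT, RSU, RTU

so the chain groups are C_0 ≅ Z^6, C_1 ≅ Z^12, C_2 ≅ Z^8.

Boundary ∂_1: C_1 → C_0 is given by ∂[p,q] = [q] − [p]. For instance
  ∂PU = U − P.
The resulting 6×12 matrix has rank 5, and its Smith normal form has invariant factors (1,1,1,1,1).

The boundary map ∂_2: C_2 → C_1 acts by ∂[p,q,r] = [q,r] − [p,r] + [p,q]. For instance
  ∂PSU = SU − PU + PS,
  ∂PTU = TU − PU + PT.
The 12×8 boundary matrix has rank 7 and Smith normal form diag(1,1,1,1,1,1,1).

From H_k ≅ ker(∂_k) / im(∂_{k+1}) we obtain:

  H_2: rank ker ∂_2 − rank ∂_3 = (8 − 7) − 0 = 1, and there is no ∂_3, so H_2 ≅ Z.

H_2 ≅ Z.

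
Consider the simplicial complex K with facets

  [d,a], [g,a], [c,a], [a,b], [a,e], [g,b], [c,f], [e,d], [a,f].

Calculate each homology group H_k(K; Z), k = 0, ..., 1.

H_0 ≅ Z,  H_1 ≅ Z^3.

K has 7 vertices, 9 edges.
rank ∂_0 = 0, rank ∂_1 = 6 ⇒ b_0 = 7 − 0 − 6 = 1; all invariant factors of ∂_1 are 1 so no torsion. So H_0 ≅ Z.
rank ∂_1 = 6, rank ∂_2 = 0 ⇒ b_1 = 9 − 6 − 0 = 3. So H_1 ≅ Z^3.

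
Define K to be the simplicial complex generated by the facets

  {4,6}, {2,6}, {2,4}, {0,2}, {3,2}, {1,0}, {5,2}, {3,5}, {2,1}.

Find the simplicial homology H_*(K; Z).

Take the total order 0 < 1 < 2 < 3 < 4 < 5 < 6 on the vertex set. Then K (dimension 1) consists of the simplices:

  0-simplices (7): [0], [1], [2], [3], [4], [5], [6]
  1-simplices (9): [0,1], [0,2], [1,2], [2,3], [2,4], [2,5], [2,6], [3,5], [4,6]

so the chain groups are C_0 ≅ Z^7, C_1 ≅ Z^9.

Boundary ∂_1: C_1 → C_0 is given by ∂[p,q] = [q] − [p].
The 7×9 boundary matrix has rank 6 and Smith normal form diag(1,1,1,1,1,1).

Now H_k = ker ∂_k / im ∂_{k+1}, so:

  H_0: rank C_0 − rank ∂_1 = 7 − 6 = 1, and the invariant factors of ∂_1 are all 1, so H_0 ≅ Z.
  H_1: rank ker ∂_1 − rank ∂_2 = (9 − 6) − 0 = 3, and there is no ∂_2, so H_1 ≅ Z^3.

As a check, the Euler characteristic is 7 − 9 = -2, which agrees with 1 − 3 = -2.
(K is a triangulation of a wedge of 3 circles.)

H_0 ≅ Z,  H_1 ≅ Z^3.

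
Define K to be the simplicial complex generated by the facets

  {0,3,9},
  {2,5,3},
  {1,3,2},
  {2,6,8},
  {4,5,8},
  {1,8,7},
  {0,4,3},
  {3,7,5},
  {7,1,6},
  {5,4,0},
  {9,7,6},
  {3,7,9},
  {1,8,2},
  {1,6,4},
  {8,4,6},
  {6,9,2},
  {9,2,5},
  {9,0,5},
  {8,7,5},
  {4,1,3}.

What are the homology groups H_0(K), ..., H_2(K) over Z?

H_0 = Z,  H_1 = Z ⊕ Z_2,  H_2 = 0.

Take the total order 0 < 1 < 2 < 3 < 4 < 5 < 6 < 7 < 8 < 9 on the vertex set. Then K (dimension 2) consists of the simplices:

  0-simplices (10): [0], [1], [2], [3], [4], [5], [6], [7], [8], [9]
  1-simplices (30): (30 of them)
  2-simplices (20): (20 of them)

Hence C_0 ≅ Z^10, C_1 ≅ Z^30, C_2 ≅ Z^20.

Boundary ∂_1: C_1 → C_0 sends each edge [p,q] (with p < q) to q − p.
The resulting 10×30 matrix has rank 9, and its Smith normal form has invariant factors (1,1,1,1,1,1,1,1,1).

Boundary ∂_2: C_2 → C_1 maps a triangle to the signed sum of its edges. For instance
  ∂[1,3,4] = [3,4] − [1,4] + [1,3],
  ∂[3,7,9] = [7,9] − [3,9] + [3,7].
As a 30×20 matrix over Z this has rank 20, with invariant factors (1,1,1,1,1,1,1,1,1,1,1,1,1,1,1,1,1,1,1,2).

Reading off H_k = ker ∂_k / im ∂_{k+1}:

  H_0: rank C_0 − rank ∂_1 = 10 − 9 = 1, and the invariant factors of ∂_1 are all 1, so H_0 ≅ Z.
  H_1: rank ker ∂_1 − rank ∂_2 = (30 − 9) − 20 = 1, and ∂_2 has invariant factor 2 > 1, so H_1 ≅ Z ⊕ Z_2.
  H_2: rank ker ∂_2 − rank ∂_3 = (20 − 20) − 0 = 0, and there is no ∂_3, so H_2 ≅ 0.

(K is a triangulation of the Klein bottle.)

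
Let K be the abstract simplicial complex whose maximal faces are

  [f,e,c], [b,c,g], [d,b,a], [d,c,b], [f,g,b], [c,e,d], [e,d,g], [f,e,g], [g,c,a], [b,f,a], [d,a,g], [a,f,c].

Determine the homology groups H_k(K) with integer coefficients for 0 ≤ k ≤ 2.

H_0 = Z,  H_1 = Z/2Z,  H_2 = 0.

We work with the vertex ordering a < b < c < d < e < f < g. The simplices of K, each written with vertices in increasing order, are:

  0-simplices (7): a, b, c, d, e, f, g
  1-simplices (18): ab, ac, ad, af, ag, bc, bd, bf, bg, cd, ce, cf, cg, de, dg, ef, eg, fg
  2-simplices (12): abd, abf, acf, acg, adg, bcd, bcg, bfg, cde, cef, deg, efg

giving chain groups C_0 ≅ Z^7, C_1 ≅ Z^18, C_2 ≅ Z^12.

∂_1: C_1 → C_0 sends each edge [p,q] (with p < q) to q − p. For instance
  ∂af = f − a.
The 7×18 boundary matrix has rank 6 and Smith normal form diag(1,1,1,1,1,1).

The boundary map ∂_2: C_2 → C_1 maps a triangle to the signed sum of its edges. For instance
  ∂bfg = fg − bg + bf,
  ∂cef = ef − cf + ce.
This gives a 18×12 integer matrix of rank 12; reducing to Smith normal form yields diagonal entries (1,1,1,1,1,1,1,1,1,1,1,2).

Now H_k = ker ∂_k / im ∂_{k+1}, so:

  H_0: rank C_0 − rank ∂_1 = 7 − 6 = 1, and the invariant factors of ∂_1 are all 1, so H_0 = Z.
  H_1: rank ker ∂_1 − rank ∂_2 = (18 − 6) − 12 = 0, and ∂_2 has invariant factor 2 > 1, so H_1 = Z/2Z.
  H_2: rank ker ∂_2 − rank ∂_3 = (12 − 12) − 0 = 0, and there is no ∂_3, so H_2 = 0.

As a check, the Euler characteristic is 7 − 18 + 12 = 1, which agrees with 1 − 0 + 0 = 1.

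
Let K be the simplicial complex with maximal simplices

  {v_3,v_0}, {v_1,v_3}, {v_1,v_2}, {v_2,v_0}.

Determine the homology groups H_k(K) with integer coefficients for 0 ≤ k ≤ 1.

H_0 = Z,  H_1 = Z.

K has 4 vertices, 4 edges.
rank ∂_0 = 0, rank ∂_1 = 3 ⇒ b_0 = 4 − 0 − 3 = 1; all invariant factors of ∂_1 are 1 so no torsion. So H_0 = Z.
rank ∂_1 = 3, rank ∂_2 = 0 ⇒ b_1 = 4 − 3 − 0 = 1. So H_1 = Z.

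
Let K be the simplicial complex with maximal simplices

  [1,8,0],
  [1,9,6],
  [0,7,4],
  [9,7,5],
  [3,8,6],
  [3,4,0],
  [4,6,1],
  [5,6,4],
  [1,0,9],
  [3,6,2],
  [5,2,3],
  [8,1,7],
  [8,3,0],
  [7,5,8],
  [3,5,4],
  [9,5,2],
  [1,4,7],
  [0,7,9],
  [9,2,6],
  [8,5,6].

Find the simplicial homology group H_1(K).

Take the total order 0 < 1 < 2 < 3 < 4 < 5 < 6 < 7 < 8 < 9 on the vertex set. Then K (dimension 2) consists of the simplices:

  0-simplices (10): [0], [1], [2], [3], [4], [5], [6], [7], [8], [9]
  1-simplices (30): (30 of them)
  2-simplices (20): (20 of them)

Hence C_0 ≅ Z^10, C_1 ≅ Z^30, C_2 ≅ Z^20.

∂_1: C_1 → C_0 is given by ∂[p,q] = [q] − [p]. For instance
  ∂[5,7] = [7] − [5].
The 10×30 boundary matrix has rank 9 and Smith normal form diag(1,1,1,1,1,1,1,1,1).

∂_2: C_2 → C_1 sends each 2-simplex [p,q,r] to [q,r] − [p,r] + [p,q]. For instance
  ∂[2,3,5] = [3,5] − [2,5] + [2,3],
  ∂[3,6,8] = [6,8] − [3,8] + [3,6].
The 30×20 boundary matrix has rank 20 and Smith normal form diag(1,1,1,1,1,1,1,1,1,1,1,1,1,1,1,1,1,1,1,2).

From H_k ≅ ker(∂_k) / im(∂_{k+1}) we obtain:

  H_1: rank ker ∂_1 − rank ∂_2 = (30 − 9) − 20 = 1, and ∂_2 has invariant factor 2 > 1, so H_1 ≅ Z ⊕ Z/2Z.

H_1 ≅ Z ⊕ Z/2Z.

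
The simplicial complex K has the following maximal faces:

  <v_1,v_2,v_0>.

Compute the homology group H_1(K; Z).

Fix the vertex order v_0 < v_1 < v_2 and write every simplex with vertices in increasing order. Then dim K = 2 and the simplices of K are:

  0-simplices (3): [v_0], [v_1], [v_2]
  1-simplices (3): [v_0,v_1], [v_0,v_2], [v_1,v_2]
  2-simplices (1): [v_0,v_1,v_2]

Hence C_0 ≅ Z^3, C_1 ≅ Z^3, C_2 ≅ Z^1.

∂_1: C_1 → C_0 is given by ∂[p,q] = [q] − [p]. For instance
  ∂[v_0,v_2] = [v_2] − [v_0].
This gives a 3×3 integer matrix of rank 2; reducing to Smith normal form yields diagonal entries (1,1).

The boundary map ∂_2: C_2 → C_1 maps a triangle to the signed sum of its edges. For instance
  ∂[v_0,v_1,v_2] = [v_1,v_2] − [v_0,v_2] + [v_0,v_1].
The resulting 3×1 matrix has rank 1, and its Smith normal form has invariant factors (1).

Computing H_k = (kernel of ∂_k) / (image of ∂_{k+1}):

  H_1: rank ker ∂_1 − rank ∂_2 = (3 − 2) − 1 = 0, and the invariant factors of ∂_2 are all 1, so H_1 = 0.

H_1 ≅ 0.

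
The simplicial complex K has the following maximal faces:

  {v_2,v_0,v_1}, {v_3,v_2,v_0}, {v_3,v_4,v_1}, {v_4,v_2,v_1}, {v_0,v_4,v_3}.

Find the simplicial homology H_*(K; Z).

We work with the vertex ordering v_0 < v_1 < v_2 < v_3 < v_4. The simplices of K, each written with vertices in increasing order, are:

  0-simplices (5): [v_0], [v_1], [v_2], [v_3], [v_4]
  1-simplices (10): [v_0,v_1], [v_0,v_2], [v_0,v_3], [v_0,v_4], [v_1,v_2], [v_1,v_3], [v_1,v_4], [v_2,v_3], [v_2,v_4], [v_3,v_4]
  2-simplices (5): [v_0,v_1,v_2], [v_0,v_2,v_3], [v_0,v_3,v_4], [v_1,v_2,v_4], [v_1,v_3,v_4]

Hence C_0 ≅ Z^5, C_1 ≅ Z^10, C_2 ≅ Z^5.

∂_1: C_1 → C_0 maps an edge to its endpoints' difference, ∂[p,q] = q − p.
As a 5×10 matrix over Z this has rank 4, with invariant factors (1,1,1,1).

∂_2: C_2 → C_1 sends each 2-simplex [p,q,r] to [q,r] − [p,r] + [p,q]. For instance
  ∂[v_0,v_2,v_3] = [v_2,v_3] − [v_0,v_3] + [v_0,v_2],
  ∂[v_1,v_2,v_4] = [v_2,v_4] − [v_1,v_4] + [v_1,v_2].
The 10×5 boundary matrix has rank 5 and Smith normal form diag(1,1,1,1,1).

Computing H_k = (kernel of ∂_k) / (image of ∂_{k+1}):

  H_0: rank C_0 − rank ∂_1 = 5 − 4 = 1, and the invariant factors of ∂_1 are all 1, so H_0 ≅ Z.
  H_1: rank ker ∂_1 − rank ∂_2 = (10 − 4) − 5 = 1, and the invariant factors of ∂_2 are all 1, so H_1 ≅ Z.
  H_2: rank ker ∂_2 − rank ∂_3 = (5 − 5) − 0 = 0, and there is no ∂_3, so H_2 ≅ 0.

(K is a triangulation of the Möbius band.)

H_0 = Z,  H_1 = Z,  H_2 = 0.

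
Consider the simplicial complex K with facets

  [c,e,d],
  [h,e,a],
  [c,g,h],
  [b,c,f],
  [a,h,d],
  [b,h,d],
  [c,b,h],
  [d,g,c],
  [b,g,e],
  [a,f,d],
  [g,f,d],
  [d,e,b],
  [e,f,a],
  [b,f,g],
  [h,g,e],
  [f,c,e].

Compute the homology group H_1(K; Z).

K has 8 vertices, 24 edges, 16 triangles.
rank ∂_1 = 7, rank ∂_2 = 15 ⇒ b_1 = 24 − 7 − 15 = 2; all invariant factors of ∂_2 are 1 so no torsion. So H_1 ≅ Z^2.

H_1 ≅ Z^2.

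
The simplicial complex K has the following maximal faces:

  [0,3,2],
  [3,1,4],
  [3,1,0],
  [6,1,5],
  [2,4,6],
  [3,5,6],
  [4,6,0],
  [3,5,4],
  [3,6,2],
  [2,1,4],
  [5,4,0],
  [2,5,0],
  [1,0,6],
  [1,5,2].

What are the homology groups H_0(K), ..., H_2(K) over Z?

H_0 ≅ Z,  H_1 ≅ Z^2,  H_2 ≅ Z.

Order the vertices as 0 < 1 < 2 < 3 < 4 < 5 < 6. Listing each simplex with vertices in this order, K has dimension 2 with simplices:

  0-simplices (7): [0], [1], [2], [3], [4], [5], [6]
  1-simplices (21): [0,1], [0,2], [0,3], [0,4], [0,5], [0,6], [1,2], [1,3], [1,4], [1,5], [1,6], [2,3], [2,4], [2,5], [2,6], [3,4], [3,5], [3,6], [4,5], [4,6], [5,6]
  2-simplices (14): [0,1,3], [0,1,6], [0,2,3], [0,2,5], [0,4,5], [0,4,6], [1,2,4], [1,2,5], [1,3,4], [1,5,6], [2,3,6], [2,4,6], [3,4,5], [3,5,6]

so the chain groups are C_0 ≅ Z^7, C_1 ≅ Z^21, C_2 ≅ Z^14.

The boundary map ∂_1: C_1 → C_0 is given by ∂[p,q] = [q] − [p]. For instance
  ∂[4,5] = [5] − [4].
The 7×21 boundary matrix has rank 6 and Smith normal form diag(1,1,1,1,1,1).

Boundary ∂_2: C_2 → C_1 acts by ∂[p,q,r] = [q,r] − [p,r] + [p,q]. For instance
  ∂[0,1,3] = [1,3] − [0,3] + [0,1],
  ∂[1,2,4] = [2,4] − [1,4] + [1,2].
The 21×14 boundary matrix has rank 13 and Smith normal form diag(1,1,1,1,1,1,1,1,1,1,1,1,1).

From H_k ≅ ker(∂_k) / im(∂_{k+1}) we obtain:

  H_0: rank C_0 − rank ∂_1 = 7 − 6 = 1, and the invariant factors of ∂_1 are all 1, so H_0 ≅ Z.
  H_1: rank ker ∂_1 − rank ∂_2 = (21 − 6) − 13 = 2, and the invariant factors of ∂_2 are all 1, so H_1 ≅ Z^2.
  H_2: rank ker ∂_2 − rank ∂_3 = (14 − 13) − 0 = 1, and there is no ∂_3, so H_2 ≅ Z.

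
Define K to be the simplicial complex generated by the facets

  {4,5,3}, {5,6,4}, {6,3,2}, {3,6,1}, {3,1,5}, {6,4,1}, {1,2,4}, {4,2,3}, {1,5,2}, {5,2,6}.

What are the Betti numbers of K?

We work with the vertex ordering 1 < 2 < 3 < 4 < 5 < 6. The simplices of K, each written with vertices in increasing order, are:

  0-simplices (6): [1], [2], [3], [4], [5], [6]
  1-simplices (15): [1,2], [1,3], [1,4], [1,5], [1,6], [2,3], [2,4], [2,5], [2,6], [3,4], [3,5], [3,6], [4,5], [4,6], [5,6]
  2-simplices (10): [1,2,4], [1,2,5], [1,3,5], [1,3,6], [1,4,6], [2,3,4], [2,3,6], [2,5,6], [3,4,5], [4,5,6]

giving chain groups C_0 ≅ Z^6, C_1 ≅ Z^15, C_2 ≅ Z^10.

∂_1: C_1 → C_0 is given by ∂[p,q] = [q] − [p].
The resulting 6×15 matrix has rank 5, and its Smith normal form has invariant factors (1,1,1,1,1).

The boundary map ∂_2: C_2 → C_1 acts by ∂[p,q,r] = [q,r] − [p,r] + [p,q]. For instance
  ∂[1,4,6] = [4,6] − [1,6] + [1,4],
  ∂[2,3,4] = [3,4] − [2,4] + [2,3].
The 15×10 boundary matrix has rank 10 and Smith normal form diag(1,1,1,1,1,1,1,1,1,2).

Reading off H_k = ker ∂_k / im ∂_{k+1}:

  H_0: rank C_0 − rank ∂_1 = 6 − 5 = 1, and the invariant factors of ∂_1 are all 1, so H_0 ≅ Z.
  H_1: rank ker ∂_1 − rank ∂_2 = (15 − 5) − 10 = 0, and ∂_2 has invariant factor 2 > 1, so H_1 ≅ Z/2.
  H_2: rank ker ∂_2 − rank ∂_3 = (10 − 10) − 0 = 0, and there is no ∂_3, so H_2 ≅ 0.

As a check, the Euler characteristic is 6 − 15 + 10 = 1, which agrees with 1 − 0 + 0 = 1.

Hence the Betti numbers are b_0 = 1, b_1 = 0, b_2 = 0.

b_0 = 1, b_1 = 0, b_2 = 0.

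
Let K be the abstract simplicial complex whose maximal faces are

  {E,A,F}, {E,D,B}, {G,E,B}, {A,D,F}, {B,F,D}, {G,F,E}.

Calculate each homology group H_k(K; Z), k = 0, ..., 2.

H_0 = Z,  H_1 = Z,  H_2 = 0.

Fix the vertex order A < B < D < E < F < G and write every simplex with vertices in increasing order. Then dim K = 2 and the simplices of K are:

  0-simplices (6): A, B, D, E, F, G
  1-simplices (12): AD, AE, AF, BD, BE, BF, BG, DE, DF, EF, EG, FG
  2-simplices (6): ADF, AEF, BDE, BDF, BEG, EFG

so the chain groups are C_0 ≅ Z^6, C_1 ≅ Z^12, C_2 ≅ Z^6.

The boundary map ∂_1: C_1 → C_0 sends each edge [p,q] (with p < q) to q − p. For instance
  ∂EF = F − E.
The resulting 6×12 matrix has rank 5, and its Smith normal form has invariant factors (1,1,1,1,1).

∂_2: C_2 → C_1 sends each 2-simplex [p,q,r] to [q,r] − [p,r] + [p,q]. For instance
  ∂BDF = DF − BF + BD,
  ∂EFG = FG − EG + EF.
The resulting 12×6 matrix has rank 6, and its Smith normal form has invariant factors (1,1,1,1,1,1).

From H_k ≅ ker(∂_k) / im(∂_{k+1}) we obtain:

  H_0: rank C_0 − rank ∂_1 = 6 − 5 = 1, and the invariant factors of ∂_1 are all 1, so H_0 = Z.
  H_1: rank ker ∂_1 − rank ∂_2 = (12 − 5) − 6 = 1, and the invariant factors of ∂_2 are all 1, so H_1 = Z.
  H_2: rank ker ∂_2 − rank ∂_3 = (6 − 6) − 0 = 0, and there is no ∂_3, so H_2 = 0.

(K is a triangulation of the cylinder S^1 x I.)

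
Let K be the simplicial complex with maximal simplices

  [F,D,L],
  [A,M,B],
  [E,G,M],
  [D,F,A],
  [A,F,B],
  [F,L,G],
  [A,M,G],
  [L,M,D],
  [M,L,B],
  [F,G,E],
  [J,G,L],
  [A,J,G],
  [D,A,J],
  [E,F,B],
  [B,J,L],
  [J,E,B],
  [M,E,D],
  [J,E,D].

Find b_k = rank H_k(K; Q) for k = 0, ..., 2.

Order the vertices as A < B < D < E < F < G < J < L < M. Listing each simplex with vertices in this order, K has dimension 2 with simplices:

  0-simplices (9): A, B, D, E, F, G, J, L, M
  1-simplices (27): AB, AD, AF, AG, AJ, AM, BE, BF, BJ, BL, BM, DE, DF, DJ, DL, DM, EF, EG, EJ, EM, FG, FL, GJ, GL, GM, JL, LM
  2-simplices (18): ABF, ABM, ADF, ADJ, AGJ, AGM, BEF, BEJ, BJL, BLM, DEJ, DEM, DFL, DLM, EFG, EGM, FGL, GJL

so the chain groups are C_0 ≅ Z^9, C_1 ≅ Z^27, C_2 ≅ Z^18.

The boundary map ∂_1: C_1 → C_0 sends each edge [p,q] (with p < q) to q − p.
This gives a 9×27 integer matrix of rank 8; reducing to Smith normal form yields diagonal entries (1,1,1,1,1,1,1,1).

Boundary ∂_2: C_2 → C_1 maps a triangle to the signed sum of its edges. For instance
  ∂DLM = LM − DM + DL,
  ∂BLM = LM − BM + BL.
As a 27×18 matrix over Z this has rank 17, with invariant factors (1,1,1,1,1,1,1,1,1,1,1,1,1,1,1,1,1).

Computing H_k = (kernel of ∂_k) / (image of ∂_{k+1}):

  H_0: rank C_0 − rank ∂_1 = 9 − 8 = 1, and the invariant factors of ∂_1 are all 1, so H_0 ≅ Z.
  H_1: rank ker ∂_1 − rank ∂_2 = (27 − 8) − 17 = 2, and the invariant factors of ∂_2 are all 1, so H_1 ≅ Z^2.
  H_2: rank ker ∂_2 − rank ∂_3 = (18 − 17) − 0 = 1, and there is no ∂_3, so H_2 ≅ Z.

As a check, the Euler characteristic is 9 − 27 + 18 = 0, which agrees with 1 − 2 + 1 = 0.

Hence the Betti numbers are b_0 = 1, b_1 = 2, b_2 = 1.

b_0 = 1, b_1 = 2, b_2 = 1.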